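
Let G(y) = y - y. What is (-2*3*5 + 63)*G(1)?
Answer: 0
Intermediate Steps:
G(y) = 0
(-2*3*5 + 63)*G(1) = (-2*3*5 + 63)*0 = (-6*5 + 63)*0 = (-30 + 63)*0 = 33*0 = 0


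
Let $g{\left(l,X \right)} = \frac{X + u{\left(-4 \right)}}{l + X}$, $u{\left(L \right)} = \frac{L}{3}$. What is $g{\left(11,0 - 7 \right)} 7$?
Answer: $- \frac{175}{12} \approx -14.583$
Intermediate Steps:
$u{\left(L \right)} = \frac{L}{3}$ ($u{\left(L \right)} = L \frac{1}{3} = \frac{L}{3}$)
$g{\left(l,X \right)} = \frac{- \frac{4}{3} + X}{X + l}$ ($g{\left(l,X \right)} = \frac{X + \frac{1}{3} \left(-4\right)}{l + X} = \frac{X - \frac{4}{3}}{X + l} = \frac{- \frac{4}{3} + X}{X + l}$)
$g{\left(11,0 - 7 \right)} 7 = \frac{- \frac{4}{3} + \left(0 - 7\right)}{\left(0 - 7\right) + 11} \cdot 7 = \frac{- \frac{4}{3} - 7}{-7 + 11} \cdot 7 = \frac{1}{4} \left(- \frac{25}{3}\right) 7 = \left(- \frac{25}{12}\right) 7 = - \frac{175}{12}$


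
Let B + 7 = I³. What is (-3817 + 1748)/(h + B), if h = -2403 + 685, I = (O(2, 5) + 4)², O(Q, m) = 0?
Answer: -2069/2371 ≈ -0.87263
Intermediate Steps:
I = 16 (I = (0 + 4)² = 4² = 16)
h = -1718
B = 4089 (B = -7 + 16³ = -7 + 4096 = 4089)
(-3817 + 1748)/(h + B) = (-3817 + 1748)/(-1718 + 4089) = -2069/2371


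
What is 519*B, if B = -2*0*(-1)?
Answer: 0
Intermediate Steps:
B = 0 (B = 0*(-1) = 0)
519*B = 519*0 = 0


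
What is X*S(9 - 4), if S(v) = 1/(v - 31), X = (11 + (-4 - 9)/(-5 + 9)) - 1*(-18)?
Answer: -103/104 ≈ -0.99039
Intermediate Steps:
X = 103/4 (X = (11 - 13/4) + 18 = 31/4 + 18 = 103/4 ≈ 25.750)
S(v) = 1/(-31 + v)
X*S(9 - 4) = 103/(4*(-31 + (9 - 4))) = 103/(4*(-31 + 5)) = (103/4)/(-26) = (103/4)*(-1/26) = -103/104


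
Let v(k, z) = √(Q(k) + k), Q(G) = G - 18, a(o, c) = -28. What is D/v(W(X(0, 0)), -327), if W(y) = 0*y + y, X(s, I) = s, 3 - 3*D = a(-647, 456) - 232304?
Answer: -25815*I*√2/2 ≈ -18254.0*I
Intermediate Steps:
Q(G) = -18 + G
D = 77445 (D = 1 - (-28 - 232304)/3 = 1 - ⅓*(-232332) = 1 + 77444 = 77445)
W(y) = y (W(y) = 0 + y = y)
v(k, z) = √(-18 + 2*k) (v(k, z) = √((-18 + k) + k) = √(-18 + 2*k))
D/v(W(X(0, 0)), -327) = 77445/(√(-18 + 2*0)) = 77445/(√(-18 + 0)) = 77445/(√(-18)) = 77445/((3*I*√2)) = 77445*(-I*√2/6) = -25815*I*√2/2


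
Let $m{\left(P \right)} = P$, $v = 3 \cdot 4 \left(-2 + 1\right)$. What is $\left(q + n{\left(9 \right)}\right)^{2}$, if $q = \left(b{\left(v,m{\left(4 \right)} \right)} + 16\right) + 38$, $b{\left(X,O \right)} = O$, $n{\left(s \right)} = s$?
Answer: $4489$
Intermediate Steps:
$v = -12$ ($v = 12 \left(-1\right) = -12$)
$q = 58$ ($q = \left(4 + 16\right) + 38 = 20 + 38 = 58$)
$\left(q + n{\left(9 \right)}\right)^{2} = \left(58 + 9\right)^{2} = 67^{2} = 4489$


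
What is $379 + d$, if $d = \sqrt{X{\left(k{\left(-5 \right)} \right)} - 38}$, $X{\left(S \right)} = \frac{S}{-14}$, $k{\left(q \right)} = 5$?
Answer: $379 + \frac{i \sqrt{7518}}{14} \approx 379.0 + 6.1933 i$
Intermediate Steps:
$X{\left(S \right)} = - \frac{S}{14}$ ($X{\left(S \right)} = S \left(- \frac{1}{14}\right) = - \frac{S}{14}$)
$d = \frac{i \sqrt{7518}}{14}$ ($d = \sqrt{\left(- \frac{1}{14}\right) 5 - 38} = \sqrt{- \frac{5}{14} - 38} = \sqrt{- \frac{537}{14}} = \frac{i \sqrt{7518}}{14} \approx 6.1933 i$)
$379 + d = 379 + \frac{i \sqrt{7518}}{14}$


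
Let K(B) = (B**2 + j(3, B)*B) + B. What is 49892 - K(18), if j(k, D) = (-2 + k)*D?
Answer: 49226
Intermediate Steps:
j(k, D) = D*(-2 + k)
K(B) = B + 2*B**2 (K(B) = (B**2 + (B*(-2 + 3))*B) + B = (B**2 + (B*1)*B) + B = (B**2 + B*B) + B = (B**2 + B**2) + B = 2*B**2 + B = B + 2*B**2)
49892 - K(18) = 49892 - 18*(1 + 2*18) = 49892 - 18*(1 + 36) = 49892 - 18*37 = 49892 - 1*666 = 49892 - 666 = 49226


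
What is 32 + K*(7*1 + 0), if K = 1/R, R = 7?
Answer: 33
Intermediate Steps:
K = ⅐ (K = 1/7 = ⅐ ≈ 0.14286)
32 + K*(7*1 + 0) = 32 + (7*1 + 0)/7 = 32 + (7 + 0)/7 = 32 + (⅐)*7 = 32 + 1 = 33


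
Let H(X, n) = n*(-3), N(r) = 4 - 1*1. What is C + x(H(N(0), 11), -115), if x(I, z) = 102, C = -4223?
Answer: -4121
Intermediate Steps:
N(r) = 3 (N(r) = 4 - 1 = 3)
H(X, n) = -3*n
C + x(H(N(0), 11), -115) = -4223 + 102 = -4121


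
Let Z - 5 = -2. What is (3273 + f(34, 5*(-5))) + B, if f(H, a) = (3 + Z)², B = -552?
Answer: 2757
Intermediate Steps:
Z = 3 (Z = 5 - 2 = 3)
f(H, a) = 36 (f(H, a) = (3 + 3)² = 6² = 36)
(3273 + f(34, 5*(-5))) + B = (3273 + 36) - 552 = 3309 - 552 = 2757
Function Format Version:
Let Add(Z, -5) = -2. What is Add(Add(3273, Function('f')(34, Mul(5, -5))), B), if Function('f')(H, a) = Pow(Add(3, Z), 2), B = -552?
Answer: 2757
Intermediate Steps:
Z = 3 (Z = Add(5, -2) = 3)
Function('f')(H, a) = 36 (Function('f')(H, a) = Pow(Add(3, 3), 2) = Pow(6, 2) = 36)
Add(Add(3273, Function('f')(34, Mul(5, -5))), B) = Add(Add(3273, 36), -552) = Add(3309, -552) = 2757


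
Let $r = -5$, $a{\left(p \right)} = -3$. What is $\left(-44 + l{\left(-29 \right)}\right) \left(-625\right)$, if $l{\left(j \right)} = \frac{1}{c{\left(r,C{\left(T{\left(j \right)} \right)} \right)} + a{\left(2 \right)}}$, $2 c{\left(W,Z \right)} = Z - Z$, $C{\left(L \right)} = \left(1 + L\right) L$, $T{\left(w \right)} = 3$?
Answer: $\frac{83125}{3} \approx 27708.0$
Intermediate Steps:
$C{\left(L \right)} = L \left(1 + L\right)$
$c{\left(W,Z \right)} = 0$ ($c{\left(W,Z \right)} = \frac{Z - Z}{2} = \frac{1}{2} \cdot 0 = 0$)
$l{\left(j \right)} = - \frac{1}{3}$ ($l{\left(j \right)} = \frac{1}{0 - 3} = \frac{1}{-3} = - \frac{1}{3}$)
$\left(-44 + l{\left(-29 \right)}\right) \left(-625\right) = \left(-44 - \frac{1}{3}\right) \left(-625\right) = \left(- \frac{133}{3}\right) \left(-625\right) = \frac{83125}{3}$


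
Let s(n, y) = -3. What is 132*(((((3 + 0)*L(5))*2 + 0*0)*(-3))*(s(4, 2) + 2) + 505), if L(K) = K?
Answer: 78540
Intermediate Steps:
132*(((((3 + 0)*L(5))*2 + 0*0)*(-3))*(s(4, 2) + 2) + 505) = 132*(((((3 + 0)*5)*2 + 0*0)*(-3))*(-3 + 2) + 505) = 132*((((3*5)*2 + 0)*(-3))*(-1) + 505) = 132*(((15*2 + 0)*(-3))*(-1) + 505) = 132*(((30 + 0)*(-3))*(-1) + 505) = 132*((30*(-3))*(-1) + 505) = 132*(-90*(-1) + 505) = 132*(90 + 505) = 132*595 = 78540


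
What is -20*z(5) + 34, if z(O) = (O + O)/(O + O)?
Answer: 14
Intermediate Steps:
z(O) = 1 (z(O) = (2*O)/((2*O)) = (2*O)*(1/(2*O)) = 1)
-20*z(5) + 34 = -20*1 + 34 = -20 + 34 = 14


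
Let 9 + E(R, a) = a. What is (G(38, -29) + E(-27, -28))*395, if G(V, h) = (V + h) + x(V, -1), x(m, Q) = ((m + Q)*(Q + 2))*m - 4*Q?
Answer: 545890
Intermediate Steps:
x(m, Q) = -4*Q + m*(2 + Q)*(Q + m) (x(m, Q) = ((Q + m)*(2 + Q))*m - 4*Q = ((2 + Q)*(Q + m))*m - 4*Q = m*(2 + Q)*(Q + m) - 4*Q = -4*Q + m*(2 + Q)*(Q + m))
E(R, a) = -9 + a
G(V, h) = 4 + h + V² (G(V, h) = (V + h) + (-4*(-1) + 2*V² - V² + V*(-1)² + 2*(-1)*V) = (V + h) + (4 + 2*V² - V² + V*1 - 2*V) = (V + h) + (4 + 2*V² - V² + V - 2*V) = (V + h) + (4 + V² - V) = 4 + h + V²)
(G(38, -29) + E(-27, -28))*395 = ((4 - 29 + 38²) + (-9 - 28))*395 = ((4 - 29 + 1444) - 37)*395 = (1419 - 37)*395 = 1382*395 = 545890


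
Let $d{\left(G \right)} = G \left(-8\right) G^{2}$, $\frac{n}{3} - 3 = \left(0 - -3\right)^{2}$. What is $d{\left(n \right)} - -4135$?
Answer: $-369113$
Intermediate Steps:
$n = 36$ ($n = 9 + 3 \left(0 - -3\right)^{2} = 9 + 3 \left(0 + 3\right)^{2} = 9 + 3 \cdot 3^{2} = 9 + 3 \cdot 9 = 9 + 27 = 36$)
$d{\left(G \right)} = - 8 G^{3}$ ($d{\left(G \right)} = - 8 G G^{2} = - 8 G^{3}$)
$d{\left(n \right)} - -4135 = - 8 \cdot 36^{3} - -4135 = \left(-8\right) 46656 + 4135 = -373248 + 4135 = -369113$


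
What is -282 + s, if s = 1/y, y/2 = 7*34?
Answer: -134231/476 ≈ -282.00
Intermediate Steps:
y = 476 (y = 2*(7*34) = 2*238 = 476)
s = 1/476 ≈ 0.0021008
-282 + s = -282 + 1/476 = -134231/476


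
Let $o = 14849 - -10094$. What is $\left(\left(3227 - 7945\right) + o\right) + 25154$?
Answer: $45379$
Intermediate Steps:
$o = 24943$ ($o = 14849 + 10094 = 24943$)
$\left(\left(3227 - 7945\right) + o\right) + 25154 = \left(\left(3227 - 7945\right) + 24943\right) + 25154 = \left(-4718 + 24943\right) + 25154 = 20225 + 25154 = 45379$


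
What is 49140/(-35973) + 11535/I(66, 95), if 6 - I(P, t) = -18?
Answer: 2189255/4568 ≈ 479.26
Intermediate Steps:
I(P, t) = 24 (I(P, t) = 6 - 1*(-18) = 6 + 18 = 24)
49140/(-35973) + 11535/I(66, 95) = 49140/(-35973) + 11535/24 = 49140*(-1/35973) + 11535*(1/24) = -780/571 + 3845/8 = 2189255/4568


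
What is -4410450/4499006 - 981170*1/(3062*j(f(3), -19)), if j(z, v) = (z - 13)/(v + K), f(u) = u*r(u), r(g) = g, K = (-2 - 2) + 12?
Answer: -12152801519705/13775956372 ≈ -882.17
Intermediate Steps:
K = 8 (K = -4 + 12 = 8)
f(u) = u² (f(u) = u*u = u²)
j(z, v) = (-13 + z)/(8 + v) (j(z, v) = (z - 13)/(v + 8) = (-13 + z)/(8 + v))
-4410450/4499006 - 981170*1/(3062*j(f(3), -19)) = -4410450/4499006 - 981170*(8 - 19)/(3062*(-13 + 3²)) = -4410450*1/4499006 - 981170*(-11/(3062*(-13 + 9))) = -2205225/2249503 - 981170/(-1/11*(-4)*3062) = -2205225/2249503 - 981170/((4/11)*3062) = -2205225/2249503 - 981170/12248/11 = -2205225/2249503 - 981170*11/12248 = -2205225/2249503 - 5396435/6124 = -12152801519705/13775956372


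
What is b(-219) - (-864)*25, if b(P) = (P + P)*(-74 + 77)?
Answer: 20286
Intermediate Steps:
b(P) = 6*P (b(P) = (2*P)*3 = 6*P)
b(-219) - (-864)*25 = 6*(-219) - (-864)*25 = -1314 - 1*(-21600) = -1314 + 21600 = 20286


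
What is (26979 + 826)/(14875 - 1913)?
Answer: 27805/12962 ≈ 2.1451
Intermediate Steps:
(26979 + 826)/(14875 - 1913) = 27805/12962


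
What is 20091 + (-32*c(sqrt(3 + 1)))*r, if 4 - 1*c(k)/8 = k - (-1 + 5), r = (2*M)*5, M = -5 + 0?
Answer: 96891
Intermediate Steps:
M = -5
r = -50 (r = (2*(-5))*5 = -10*5 = -50)
c(k) = 64 - 8*k (c(k) = 32 - 8*(k - (-1 + 5)) = 32 - 8*(k - 1*4) = 32 - 8*(k - 4) = 32 - 8*(-4 + k) = 32 + (32 - 8*k) = 64 - 8*k)
20091 + (-32*c(sqrt(3 + 1)))*r = 20091 - 32*(64 - 8*sqrt(3 + 1))*(-50) = 20091 - 32*(64 - 8*sqrt(4))*(-50) = 20091 - 32*(64 - 8*2)*(-50) = 20091 - 32*(64 - 16)*(-50) = 20091 - 32*48*(-50) = 20091 - 1536*(-50) = 20091 + 76800 = 96891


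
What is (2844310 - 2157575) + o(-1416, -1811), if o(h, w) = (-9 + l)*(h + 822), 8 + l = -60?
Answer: 732473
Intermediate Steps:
l = -68 (l = -8 - 60 = -68)
o(h, w) = -63294 - 77*h (o(h, w) = (-9 - 68)*(h + 822) = -77*(822 + h) = -63294 - 77*h)
(2844310 - 2157575) + o(-1416, -1811) = (2844310 - 2157575) + (-63294 - 77*(-1416)) = 686735 + (-63294 + 109032) = 686735 + 45738 = 732473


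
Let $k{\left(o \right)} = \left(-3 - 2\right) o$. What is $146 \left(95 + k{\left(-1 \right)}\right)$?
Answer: $14600$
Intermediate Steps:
$k{\left(o \right)} = - 5 o$
$146 \left(95 + k{\left(-1 \right)}\right) = 146 \left(95 - -5\right) = 146 \left(95 + 5\right) = 146 \cdot 100 = 14600$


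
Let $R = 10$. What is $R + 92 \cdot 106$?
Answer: $9762$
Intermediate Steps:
$R + 92 \cdot 106 = 10 + 92 \cdot 106 = 10 + 9752 = 9762$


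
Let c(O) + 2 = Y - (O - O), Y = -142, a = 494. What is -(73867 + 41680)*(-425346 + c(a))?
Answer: 49164093030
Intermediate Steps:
c(O) = -144 (c(O) = -2 + (-142 - (O - O)) = -2 + (-142 - 1*0) = -2 + (-142 + 0) = -2 - 142 = -144)
-(73867 + 41680)*(-425346 + c(a)) = -(73867 + 41680)*(-425346 - 144) = -115547*(-425490) = -1*(-49164093030) = 49164093030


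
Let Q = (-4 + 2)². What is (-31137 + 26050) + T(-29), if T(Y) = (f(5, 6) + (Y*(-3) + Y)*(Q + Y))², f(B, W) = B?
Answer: 2082938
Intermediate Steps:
Q = 4 (Q = (-2)² = 4)
T(Y) = (5 - 2*Y*(4 + Y))² (T(Y) = (5 + (Y*(-3) + Y)*(4 + Y))² = (5 + (-3*Y + Y)*(4 + Y))² = (5 + (-2*Y)*(4 + Y))² = (5 - 2*Y*(4 + Y))²)
(-31137 + 26050) + T(-29) = (-31137 + 26050) + (-5 + 2*(-29)² + 8*(-29))² = -5087 + (-5 + 2*841 - 232)² = -5087 + (-5 + 1682 - 232)² = -5087 + 1445² = -5087 + 2088025 = 2082938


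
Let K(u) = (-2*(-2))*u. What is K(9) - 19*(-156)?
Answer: 3000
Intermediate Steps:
K(u) = 4*u
K(9) - 19*(-156) = 4*9 - 19*(-156) = 36 + 2964 = 3000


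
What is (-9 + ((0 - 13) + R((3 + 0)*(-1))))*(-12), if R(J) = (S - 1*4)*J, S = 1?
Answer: 156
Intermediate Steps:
R(J) = -3*J (R(J) = (1 - 1*4)*J = (1 - 4)*J = -3*J)
(-9 + ((0 - 13) + R((3 + 0)*(-1))))*(-12) = (-9 + ((0 - 13) - 3*(3 + 0)*(-1)))*(-12) = (-9 + (-13 - 9*(-1)))*(-12) = (-9 + (-13 - 3*(-3)))*(-12) = (-9 + (-13 + 9))*(-12) = (-9 - 4)*(-12) = -13*(-12) = 156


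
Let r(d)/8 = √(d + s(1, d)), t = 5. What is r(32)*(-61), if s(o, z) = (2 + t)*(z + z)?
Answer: -1952*√30 ≈ -10692.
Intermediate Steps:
s(o, z) = 14*z (s(o, z) = (2 + 5)*(z + z) = 7*(2*z) = 14*z)
r(d) = 8*√15*√d (r(d) = 8*√(d + 14*d) = 8*√(15*d) = 8*(√15*√d) = 8*√15*√d)
r(32)*(-61) = (8*√15*√32)*(-61) = (8*√15*(4*√2))*(-61) = (32*√30)*(-61) = -1952*√30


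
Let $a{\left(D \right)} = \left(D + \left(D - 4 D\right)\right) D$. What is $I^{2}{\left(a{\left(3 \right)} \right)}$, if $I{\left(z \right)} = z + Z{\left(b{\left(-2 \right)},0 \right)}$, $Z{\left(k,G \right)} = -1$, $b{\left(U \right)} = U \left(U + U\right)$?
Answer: $361$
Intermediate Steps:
$b{\left(U \right)} = 2 U^{2}$ ($b{\left(U \right)} = U 2 U = 2 U^{2}$)
$a{\left(D \right)} = - 2 D^{2}$ ($a{\left(D \right)} = \left(D - 3 D\right) D = - 2 D D = - 2 D^{2}$)
$I{\left(z \right)} = -1 + z$ ($I{\left(z \right)} = z - 1 = -1 + z$)
$I^{2}{\left(a{\left(3 \right)} \right)} = \left(-1 - 2 \cdot 3^{2}\right)^{2} = \left(-1 - 18\right)^{2} = \left(-19\right)^{2} = 361$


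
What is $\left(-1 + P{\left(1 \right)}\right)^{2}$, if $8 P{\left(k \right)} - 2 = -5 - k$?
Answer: $\frac{9}{4} \approx 2.25$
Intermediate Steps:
$P{\left(k \right)} = - \frac{3}{8} - \frac{k}{8}$ ($P{\left(k \right)} = \frac{1}{4} + \frac{-5 - k}{8} = \frac{1}{4} - \left(\frac{5}{8} + \frac{k}{8}\right) = - \frac{3}{8} - \frac{k}{8}$)
$\left(-1 + P{\left(1 \right)}\right)^{2} = \left(-1 - \frac{1}{2}\right)^{2} = \left(- \frac{3}{2}\right)^{2} = \frac{9}{4}$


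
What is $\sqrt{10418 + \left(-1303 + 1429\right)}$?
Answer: $4 \sqrt{659} \approx 102.68$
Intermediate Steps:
$\sqrt{10418 + \left(-1303 + 1429\right)} = \sqrt{10418 + 126} = \sqrt{10544} = 4 \sqrt{659}$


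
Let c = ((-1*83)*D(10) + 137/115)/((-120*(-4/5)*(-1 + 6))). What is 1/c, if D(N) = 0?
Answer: 55200/137 ≈ 402.92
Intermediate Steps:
c = 137/55200 (c = (-1*83*0 + 137/115)/((-120*(-4/5)*(-1 + 6))) = (-83*0 + 137*(1/115))/((-120*(-4*1/5)*5)) = (0 + 137/115)/((-(-96)*5)) = 137/(115*((-120*(-4)))) = (137/115)/480 = (137/115)*(1/480) = 137/55200 ≈ 0.0024819)
1/c = 1/(137/55200) = 55200/137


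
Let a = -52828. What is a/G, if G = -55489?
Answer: 52828/55489 ≈ 0.95204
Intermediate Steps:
a/G = -52828/(-55489) = -52828*(-1/55489) = 52828/55489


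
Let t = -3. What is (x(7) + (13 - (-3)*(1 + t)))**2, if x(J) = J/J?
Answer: 64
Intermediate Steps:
x(J) = 1
(x(7) + (13 - (-3)*(1 + t)))**2 = (1 + (13 - (-3)*(1 - 3)))**2 = (1 + (13 - (-3)*(-2)))**2 = (1 + (13 - 1*6))**2 = (1 + (13 - 6))**2 = (1 + 7)**2 = 8**2 = 64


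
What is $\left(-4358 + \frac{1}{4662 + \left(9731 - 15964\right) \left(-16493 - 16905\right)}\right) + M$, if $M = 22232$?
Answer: $\frac{3720909154105}{208174396} \approx 17874.0$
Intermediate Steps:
$\left(-4358 + \frac{1}{4662 + \left(9731 - 15964\right) \left(-16493 - 16905\right)}\right) + M = \left(-4358 + \frac{1}{4662 + \left(9731 - 15964\right) \left(-16493 - 16905\right)}\right) + 22232 = \left(-4358 + \frac{1}{4662 - -208169734}\right) + 22232 = \left(-4358 + \frac{1}{4662 + 208169734}\right) + 22232 = \left(-4358 + \frac{1}{208174396}\right) + 22232 = - \frac{907224017767}{208174396} + 22232 = \frac{3720909154105}{208174396}$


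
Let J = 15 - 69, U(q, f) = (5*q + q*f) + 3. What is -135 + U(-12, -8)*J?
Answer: -2241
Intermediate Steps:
U(q, f) = 3 + 5*q + f*q (U(q, f) = (5*q + f*q) + 3 = 3 + 5*q + f*q)
J = -54
-135 + U(-12, -8)*J = -135 + (3 + 5*(-12) - 8*(-12))*(-54) = -135 + (3 - 60 + 96)*(-54) = -135 + 39*(-54) = -135 - 2106 = -2241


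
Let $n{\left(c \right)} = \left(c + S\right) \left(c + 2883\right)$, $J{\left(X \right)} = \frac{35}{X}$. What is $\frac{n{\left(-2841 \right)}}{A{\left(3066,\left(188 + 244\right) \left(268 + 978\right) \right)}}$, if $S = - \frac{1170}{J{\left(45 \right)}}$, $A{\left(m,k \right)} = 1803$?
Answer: $- \frac{60834}{601} \approx -101.22$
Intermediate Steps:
$S = - \frac{10530}{7}$ ($S = - \frac{1170}{35 \cdot \frac{1}{45}} = - \frac{1170}{\frac{7}{9}} = \left(-1170\right) \frac{9}{7} = - \frac{10530}{7} \approx -1504.3$)
$n{\left(c \right)} = \left(2883 + c\right) \left(- \frac{10530}{7} + c\right)$ ($n{\left(c \right)} = \left(c - \frac{10530}{7}\right) \left(c + 2883\right) = \left(- \frac{10530}{7} + c\right) \left(2883 + c\right) = \left(2883 + c\right) \left(- \frac{10530}{7} + c\right)$)
$\frac{n{\left(-2841 \right)}}{A{\left(3066,\left(188 + 244\right) \left(268 + 978\right) \right)}} = \frac{- \frac{30357990}{7} + \left(-2841\right)^{2} + \frac{9651}{7} \left(-2841\right)}{1803} = \left(- \frac{30357990}{7} + 8071281 - \frac{27418491}{7}\right) \frac{1}{1803} = \left(-182502\right) \frac{1}{1803} = - \frac{60834}{601}$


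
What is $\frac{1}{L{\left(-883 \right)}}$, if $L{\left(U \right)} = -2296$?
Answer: $- \frac{1}{2296} \approx -0.00043554$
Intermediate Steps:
$\frac{1}{L{\left(-883 \right)}} = \frac{1}{-2296} = - \frac{1}{2296}$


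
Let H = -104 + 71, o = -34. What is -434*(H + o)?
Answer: 29078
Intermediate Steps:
H = -33
-434*(H + o) = -434*(-33 - 34) = -434*(-67) = 29078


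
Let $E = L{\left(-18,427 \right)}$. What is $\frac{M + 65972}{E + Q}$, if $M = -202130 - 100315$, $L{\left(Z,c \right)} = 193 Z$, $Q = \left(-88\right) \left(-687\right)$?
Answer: $- \frac{236473}{56982} \approx -4.15$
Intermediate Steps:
$Q = 60456$
$M = -302445$
$E = -3474$ ($E = 193 \left(-18\right) = -3474$)
$\frac{M + 65972}{E + Q} = \frac{-302445 + 65972}{-3474 + 60456} = - \frac{236473}{56982}$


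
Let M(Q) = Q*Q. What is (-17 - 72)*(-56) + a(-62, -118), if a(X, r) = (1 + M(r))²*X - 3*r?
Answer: -12022143412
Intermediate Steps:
M(Q) = Q²
a(X, r) = -3*r + X*(1 + r²)² (a(X, r) = (1 + r²)²*X - 3*r = X*(1 + r²)² - 3*r = -3*r + X*(1 + r²)²)
(-17 - 72)*(-56) + a(-62, -118) = (-17 - 72)*(-56) + (-3*(-118) - 62*(1 + (-118)²)²) = -89*(-56) + (354 - 62*(1 + 13924)²) = 4984 + (354 - 62*13925²) = 4984 + (354 - 62*193905625) = 4984 + (354 - 12022148750) = 4984 - 12022148396 = -12022143412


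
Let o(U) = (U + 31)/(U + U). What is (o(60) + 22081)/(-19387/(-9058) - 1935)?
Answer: -12000994019/1050470580 ≈ -11.424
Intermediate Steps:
o(U) = (31 + U)/(2*U) (o(U) = (31 + U)/((2*U)) = (31 + U)*(1/(2*U)) = (31 + U)/(2*U))
(o(60) + 22081)/(-19387/(-9058) - 1935) = ((1/2)*(31 + 60)/60 + 22081)/(-19387/(-9058) - 1935) = ((1/2)*(1/60)*91 + 22081)/(-19387*(-1/9058) - 1935) = (91/120 + 22081)/(19387/9058 - 1935) = 2649811/(120*(-17507843/9058)) = (2649811/120)*(-9058/17507843) = -12000994019/1050470580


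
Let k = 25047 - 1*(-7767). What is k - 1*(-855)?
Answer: 33669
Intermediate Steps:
k = 32814 (k = 25047 + 7767 = 32814)
k - 1*(-855) = 32814 - 1*(-855) = 32814 + 855 = 33669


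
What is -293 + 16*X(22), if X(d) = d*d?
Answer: 7451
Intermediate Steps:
X(d) = d**2
-293 + 16*X(22) = -293 + 16*22**2 = -293 + 16*484 = -293 + 7744 = 7451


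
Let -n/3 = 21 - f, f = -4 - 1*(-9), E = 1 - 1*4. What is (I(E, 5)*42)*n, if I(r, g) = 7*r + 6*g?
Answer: -18144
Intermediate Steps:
E = -3 (E = 1 - 4 = -3)
f = 5 (f = -4 + 9 = 5)
I(r, g) = 6*g + 7*r
n = -48 (n = -3*(21 - 1*5) = -3*(21 - 5) = -3*16 = -48)
(I(E, 5)*42)*n = ((6*5 + 7*(-3))*42)*(-48) = ((30 - 21)*42)*(-48) = (9*42)*(-48) = 378*(-48) = -18144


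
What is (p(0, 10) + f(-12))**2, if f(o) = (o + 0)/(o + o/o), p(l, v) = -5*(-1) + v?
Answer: 31329/121 ≈ 258.92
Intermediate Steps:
p(l, v) = 5 + v
f(o) = o/(1 + o) (f(o) = o/(o + 1) = o/(1 + o))
(p(0, 10) + f(-12))**2 = ((5 + 10) - 12/(1 - 12))**2 = (15 - 12/(-11))**2 = (15 - 12*(-1/11))**2 = (15 + 12/11)**2 = (177/11)**2 = 31329/121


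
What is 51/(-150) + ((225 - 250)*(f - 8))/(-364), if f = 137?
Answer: 77531/9100 ≈ 8.5199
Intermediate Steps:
51/(-150) + ((225 - 250)*(f - 8))/(-364) = 51/(-150) + ((225 - 250)*(137 - 8))/(-364) = 51*(-1/150) - 25*129*(-1/364) = -17/50 - 3225*(-1/364) = -17/50 + 3225/364 = 77531/9100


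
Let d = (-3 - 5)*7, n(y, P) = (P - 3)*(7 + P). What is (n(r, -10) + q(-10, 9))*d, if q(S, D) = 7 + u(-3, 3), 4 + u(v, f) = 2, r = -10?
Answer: -2464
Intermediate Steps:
u(v, f) = -2 (u(v, f) = -4 + 2 = -2)
n(y, P) = (-3 + P)*(7 + P)
q(S, D) = 5 (q(S, D) = 7 - 2 = 5)
d = -56 (d = -8*7 = -56)
(n(r, -10) + q(-10, 9))*d = ((-21 + (-10)**2 + 4*(-10)) + 5)*(-56) = ((-21 + 100 - 40) + 5)*(-56) = (39 + 5)*(-56) = 44*(-56) = -2464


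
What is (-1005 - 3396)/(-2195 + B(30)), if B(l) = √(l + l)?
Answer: 1932039/963593 + 8802*√15/4817965 ≈ 2.0121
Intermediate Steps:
B(l) = √2*√l (B(l) = √(2*l) = √2*√l)
(-1005 - 3396)/(-2195 + B(30)) = (-1005 - 3396)/(-2195 + √2*√30) = -4401/(-2195 + 2*√15)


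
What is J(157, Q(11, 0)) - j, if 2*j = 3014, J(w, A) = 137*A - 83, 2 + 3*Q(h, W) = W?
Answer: -5044/3 ≈ -1681.3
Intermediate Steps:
Q(h, W) = -⅔ + W/3
J(w, A) = -83 + 137*A
j = 1507 (j = (½)*3014 = 1507)
J(157, Q(11, 0)) - j = (-83 + 137*(-⅔ + (⅓)*0)) - 1*1507 = (-83 + 137*(-⅔ + 0)) - 1507 = (-83 + 137*(-⅔)) - 1507 = (-83 - 274/3) - 1507 = -523/3 - 1507 = -5044/3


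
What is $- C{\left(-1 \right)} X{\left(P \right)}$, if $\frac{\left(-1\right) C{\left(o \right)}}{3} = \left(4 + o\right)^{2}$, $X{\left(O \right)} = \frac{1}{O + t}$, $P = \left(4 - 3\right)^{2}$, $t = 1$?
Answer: $\frac{27}{2} \approx 13.5$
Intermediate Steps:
$P = 1$ ($P = 1^{2} = 1$)
$X{\left(O \right)} = \frac{1}{1 + O}$ ($X{\left(O \right)} = \frac{1}{O + 1} = \frac{1}{1 + O}$)
$C{\left(o \right)} = - 3 \left(4 + o\right)^{2}$
$- C{\left(-1 \right)} X{\left(P \right)} = - \frac{\left(-3\right) \left(4 - 1\right)^{2}}{1 + 1} = - \frac{\left(-3\right) 3^{2}}{2} = - \frac{\left(-3\right) 9}{2} = - \frac{-27}{2} = \left(-1\right) \left(- \frac{27}{2}\right) = \frac{27}{2}$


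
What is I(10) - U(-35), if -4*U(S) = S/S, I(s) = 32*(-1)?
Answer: -127/4 ≈ -31.750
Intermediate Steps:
I(s) = -32
U(S) = -1/4 (U(S) = -S/(4*S) = -1/4*1 = -1/4)
I(10) - U(-35) = -32 - 1*(-1/4) = -32 + 1/4 = -127/4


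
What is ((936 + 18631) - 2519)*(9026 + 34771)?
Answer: 746651256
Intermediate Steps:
((936 + 18631) - 2519)*(9026 + 34771) = (19567 - 2519)*43797 = 17048*43797 = 746651256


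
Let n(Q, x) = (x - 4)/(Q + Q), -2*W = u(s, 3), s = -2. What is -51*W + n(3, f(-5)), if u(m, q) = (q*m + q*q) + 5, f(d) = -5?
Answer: 405/2 ≈ 202.50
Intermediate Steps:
u(m, q) = 5 + q² + m*q (u(m, q) = (m*q + q²) + 5 = (q² + m*q) + 5 = 5 + q² + m*q)
W = -4 (W = -(5 + 3² - 2*3)/2 = -(5 + 9 - 6)/2 = -½*8 = -4)
n(Q, x) = (-4 + x)/(2*Q) (n(Q, x) = (-4 + x)/((2*Q)) = (-4 + x)*(1/(2*Q)) = (-4 + x)/(2*Q))
-51*W + n(3, f(-5)) = -51*(-4) + (½)*(-4 - 5)/3 = 204 + (½)*(⅓)*(-9) = 204 - 3/2 = 405/2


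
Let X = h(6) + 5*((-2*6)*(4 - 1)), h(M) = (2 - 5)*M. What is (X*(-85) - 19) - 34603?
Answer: -17792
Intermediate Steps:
h(M) = -3*M
X = -198 (X = -3*6 + 5*((-2*6)*(4 - 1)) = -18 + 5*(-12*3) = -18 + 5*(-36) = -18 - 180 = -198)
(X*(-85) - 19) - 34603 = (-198*(-85) - 19) - 34603 = (16830 - 19) - 34603 = 16811 - 34603 = -17792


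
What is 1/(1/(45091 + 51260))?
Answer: 96351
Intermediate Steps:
1/(1/(45091 + 51260)) = 1/(1/96351) = 96351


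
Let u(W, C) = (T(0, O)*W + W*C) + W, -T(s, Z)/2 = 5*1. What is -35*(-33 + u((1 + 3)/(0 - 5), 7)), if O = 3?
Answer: 1099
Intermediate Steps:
T(s, Z) = -10
u(W, C) = -9*W + C*W (u(W, C) = (-10*W + W*C) + W = (-10*W + C*W) + W = -9*W + C*W)
-35*(-33 + u((1 + 3)/(0 - 5), 7)) = -35*(-33 + ((1 + 3)/(0 - 5))*(-9 + 7)) = -35*(-33 + (4/(-5))*(-2)) = -35*(-33 + (4*(-1/5))*(-2)) = -35*(-33 - 4/5*(-2)) = -35*(-33 + 8/5) = -35*(-157/5) = 1099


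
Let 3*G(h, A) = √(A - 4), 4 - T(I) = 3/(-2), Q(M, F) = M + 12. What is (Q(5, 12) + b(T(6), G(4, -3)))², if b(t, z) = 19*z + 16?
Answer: 7274/9 + 418*I*√7 ≈ 808.22 + 1105.9*I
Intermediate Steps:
Q(M, F) = 12 + M
T(I) = 11/2 (T(I) = 4 - 3/(-2) = 4 - 3*(-1)/2 = 4 - 1*(-3/2) = 4 + 3/2 = 11/2)
G(h, A) = √(-4 + A)/3 (G(h, A) = √(A - 4)/3 = √(-4 + A)/3)
b(t, z) = 16 + 19*z
(Q(5, 12) + b(T(6), G(4, -3)))² = ((12 + 5) + (16 + 19*(√(-4 - 3)/3)))² = (17 + (16 + 19*(√(-7)/3)))² = (17 + (16 + 19*((I*√7)/3)))² = (17 + (16 + 19*(I*√7/3)))² = (17 + (16 + 19*I*√7/3))² = (33 + 19*I*√7/3)²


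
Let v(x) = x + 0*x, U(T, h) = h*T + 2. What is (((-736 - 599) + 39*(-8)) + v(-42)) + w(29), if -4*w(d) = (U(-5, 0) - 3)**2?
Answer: -6757/4 ≈ -1689.3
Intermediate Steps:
U(T, h) = 2 + T*h (U(T, h) = T*h + 2 = 2 + T*h)
w(d) = -1/4 (w(d) = -((2 - 5*0) - 3)**2/4 = -((2 + 0) - 3)**2/4 = -(2 - 3)**2/4 = -1/4*(-1)**2 = -1/4*1 = -1/4)
v(x) = x (v(x) = x + 0 = x)
(((-736 - 599) + 39*(-8)) + v(-42)) + w(29) = (((-736 - 599) + 39*(-8)) - 42) - 1/4 = ((-1335 - 312) - 42) - 1/4 = (-1647 - 42) - 1/4 = -1689 - 1/4 = -6757/4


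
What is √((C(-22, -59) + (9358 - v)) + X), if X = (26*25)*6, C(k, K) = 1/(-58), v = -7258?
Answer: √69015766/58 ≈ 143.23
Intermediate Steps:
C(k, K) = -1/58
X = 3900 (X = 650*6 = 3900)
√((C(-22, -59) + (9358 - v)) + X) = √((-1/58 + (9358 - 1*(-7258))) + 3900) = √((-1/58 + (9358 + 7258)) + 3900) = √((-1/58 + 16616) + 3900) = √(963727/58 + 3900) = √(1189927/58) = √69015766/58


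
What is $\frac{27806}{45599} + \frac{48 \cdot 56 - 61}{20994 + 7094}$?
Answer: $\frac{900803501}{1280784712} \approx 0.70332$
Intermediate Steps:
$\frac{27806}{45599} + \frac{48 \cdot 56 - 61}{20994 + 7094} = 27806 \cdot \frac{1}{45599} + \frac{2688 - 61}{28088} = \frac{27806}{45599} + 2627 \cdot \frac{1}{28088} = \frac{27806}{45599} + \frac{2627}{28088} = \frac{900803501}{1280784712}$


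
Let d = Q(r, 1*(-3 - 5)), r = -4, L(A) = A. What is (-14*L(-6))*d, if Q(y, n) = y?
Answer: -336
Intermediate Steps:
d = -4
(-14*L(-6))*d = -14*(-6)*(-4) = 84*(-4) = -336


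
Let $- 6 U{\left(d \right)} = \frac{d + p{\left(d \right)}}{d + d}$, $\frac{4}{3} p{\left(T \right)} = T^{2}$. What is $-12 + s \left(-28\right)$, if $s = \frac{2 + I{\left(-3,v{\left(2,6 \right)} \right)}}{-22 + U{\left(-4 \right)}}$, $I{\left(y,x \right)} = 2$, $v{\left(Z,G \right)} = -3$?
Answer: $- \frac{900}{131} \approx -6.8702$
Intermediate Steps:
$p{\left(T \right)} = \frac{3 T^{2}}{4}$
$U{\left(d \right)} = - \frac{d + \frac{3 d^{2}}{4}}{12 d}$ ($U{\left(d \right)} = - \frac{\left(d + \frac{3 d^{2}}{4}\right) \frac{1}{d + d}}{6} = - \frac{\left(d + \frac{3 d^{2}}{4}\right) \frac{1}{2 d}}{6} = - \frac{\frac{1}{2} \frac{1}{d} \left(d + \frac{3 d^{2}}{4}\right)}{6} = - \frac{d + \frac{3 d^{2}}{4}}{12 d}$)
$s = - \frac{24}{131}$ ($s = \frac{2 + 2}{-22 - - \frac{1}{6}} = \frac{4}{-22 + \left(- \frac{1}{12} + \frac{1}{4}\right)} = \frac{4}{-22 + \frac{1}{6}} = \frac{4}{- \frac{131}{6}} = 4 \left(- \frac{6}{131}\right) = - \frac{24}{131} \approx -0.18321$)
$-12 + s \left(-28\right) = -12 - - \frac{672}{131} = -12 + \frac{672}{131} = - \frac{900}{131}$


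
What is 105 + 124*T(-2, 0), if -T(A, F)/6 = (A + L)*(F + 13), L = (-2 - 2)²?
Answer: -135303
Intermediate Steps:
L = 16 (L = (-4)² = 16)
T(A, F) = -6*(13 + F)*(16 + A) (T(A, F) = -6*(A + 16)*(F + 13) = -6*(16 + A)*(13 + F) = -6*(13 + F)*(16 + A))
105 + 124*T(-2, 0) = 105 + 124*(-1248 - 96*0 - 78*(-2) - 6*(-2)*0) = 105 + 124*(-1248 + 0 + 156 + 0) = 105 + 124*(-1092) = 105 - 135408 = -135303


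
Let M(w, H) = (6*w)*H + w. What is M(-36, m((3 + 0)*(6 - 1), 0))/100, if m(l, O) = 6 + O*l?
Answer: -333/25 ≈ -13.320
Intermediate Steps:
M(w, H) = w + 6*H*w (M(w, H) = 6*H*w + w = w + 6*H*w)
M(-36, m((3 + 0)*(6 - 1), 0))/100 = -36*(1 + 6*(6 + 0*((3 + 0)*(6 - 1))))/100 = -36*(1 + 6*(6 + 0*(3*5)))*(1/100) = -36*(1 + 6*(6 + 0*15))*(1/100) = -36*(1 + 6*(6 + 0))*(1/100) = -36*(1 + 6*6)*(1/100) = -36*(1 + 36)*(1/100) = -36*37*(1/100) = -1332*1/100 = -333/25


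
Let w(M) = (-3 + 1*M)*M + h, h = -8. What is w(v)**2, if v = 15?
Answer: 29584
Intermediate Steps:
w(M) = -8 + M*(-3 + M) (w(M) = (-3 + 1*M)*M - 8 = (-3 + M)*M - 8 = M*(-3 + M) - 8 = -8 + M*(-3 + M))
w(v)**2 = (-8 + 15**2 - 3*15)**2 = (-8 + 225 - 45)**2 = 172**2 = 29584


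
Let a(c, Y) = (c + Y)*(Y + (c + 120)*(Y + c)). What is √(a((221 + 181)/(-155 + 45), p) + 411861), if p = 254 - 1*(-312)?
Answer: 2*√85838243158030/3025 ≈ 6125.5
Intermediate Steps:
p = 566 (p = 254 + 312 = 566)
a(c, Y) = (Y + c)*(Y + (120 + c)*(Y + c))
√(a((221 + 181)/(-155 + 45), p) + 411861) = √((((221 + 181)/(-155 + 45))³ + 120*((221 + 181)/(-155 + 45))² + 121*566² + ((221 + 181)/(-155 + 45))*566² + 2*566*((221 + 181)/(-155 + 45))² + 241*566*((221 + 181)/(-155 + 45))) + 411861) = √(((402/(-110))³ + 120*(402/(-110))² + 121*320356 + (402/(-110))*320356 + 2*566*(402/(-110))² + 241*566*(402/(-110))) + 411861) = √(((402*(-1/110))³ + 120*(402*(-1/110))² + 38763076 + (402*(-1/110))*320356 + 2*566*(402*(-1/110))² + 241*566*(402*(-1/110))) + 411861) = √(((-201/55)³ + 120*(-201/55)² + 38763076 - 201/55*320356 + 2*566*(-201/55)² + 241*566*(-201/55)) + 411861) = √((-8120601/166375 + 120*(40401/3025) + 38763076 - 64391556/55 + 2*566*(40401/3025) - 27417606/55) + 411861) = √((-8120601/166375 + 969624/605 + 38763076 - 64391556/55 + 45733932/3025 - 27417606/55) + 411861) = √(6174257946709/166375 + 411861) = √(6242781320584/166375) = 2*√85838243158030/3025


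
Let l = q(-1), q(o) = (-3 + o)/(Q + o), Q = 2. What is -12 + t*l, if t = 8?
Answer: -44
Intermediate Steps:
q(o) = (-3 + o)/(2 + o)
l = -4 (l = (-3 - 1)/(2 - 1) = -4/1 = 1*(-4) = -4)
-12 + t*l = -12 + 8*(-4) = -12 - 32 = -44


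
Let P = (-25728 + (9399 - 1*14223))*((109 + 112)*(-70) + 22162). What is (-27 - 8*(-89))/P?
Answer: -685/204453984 ≈ -3.3504e-6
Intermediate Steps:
P = -204453984 (P = (-25728 + (9399 - 14223))*(221*(-70) + 22162) = (-25728 - 4824)*(-15470 + 22162) = -30552*6692 = -204453984)
(-27 - 8*(-89))/P = (-27 - 8*(-89))/(-204453984) = (-27 + 712)*(-1/204453984) = 685*(-1/204453984) = -685/204453984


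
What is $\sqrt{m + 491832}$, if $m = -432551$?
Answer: $\sqrt{59281} \approx 243.48$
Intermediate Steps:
$\sqrt{m + 491832} = \sqrt{-432551 + 491832} = \sqrt{59281}$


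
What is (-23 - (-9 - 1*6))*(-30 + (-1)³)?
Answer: 248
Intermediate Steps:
(-23 - (-9 - 1*6))*(-30 + (-1)³) = (-23 - (-9 - 6))*(-30 - 1) = (-23 - 1*(-15))*(-31) = (-23 + 15)*(-31) = -8*(-31) = 248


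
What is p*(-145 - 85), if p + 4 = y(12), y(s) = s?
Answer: -1840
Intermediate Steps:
p = 8 (p = -4 + 12 = 8)
p*(-145 - 85) = 8*(-145 - 85) = 8*(-230) = -1840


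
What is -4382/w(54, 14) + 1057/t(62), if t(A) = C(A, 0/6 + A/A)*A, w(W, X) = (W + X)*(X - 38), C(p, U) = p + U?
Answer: 224299/75888 ≈ 2.9557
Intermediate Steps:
C(p, U) = U + p
w(W, X) = (-38 + X)*(W + X) (w(W, X) = (W + X)*(-38 + X) = (-38 + X)*(W + X))
t(A) = A*(1 + A) (t(A) = ((0/6 + A/A) + A)*A = ((0*(⅙) + 1) + A)*A = ((0 + 1) + A)*A = (1 + A)*A = A*(1 + A))
-4382/w(54, 14) + 1057/t(62) = -4382/(14² - 38*54 - 38*14 + 54*14) + 1057/((62*(1 + 62))) = -4382/(196 - 2052 - 532 + 756) + 1057/((62*63)) = -4382/(-1632) + 1057/3906 = -4382*(-1/1632) + 1057*(1/3906) = 2191/816 + 151/558 = 224299/75888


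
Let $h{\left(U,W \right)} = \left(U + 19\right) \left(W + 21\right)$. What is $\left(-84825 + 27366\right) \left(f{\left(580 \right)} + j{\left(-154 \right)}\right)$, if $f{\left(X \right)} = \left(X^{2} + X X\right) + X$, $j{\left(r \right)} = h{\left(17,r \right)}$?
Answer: $-38416627728$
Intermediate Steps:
$h{\left(U,W \right)} = \left(19 + U\right) \left(21 + W\right)$
$j{\left(r \right)} = 756 + 36 r$ ($j{\left(r \right)} = 399 + 19 r + 21 \cdot 17 + 17 r = 399 + 19 r + 357 + 17 r = 756 + 36 r$)
$f{\left(X \right)} = X + 2 X^{2}$ ($f{\left(X \right)} = \left(X^{2} + X^{2}\right) + X = 2 X^{2} + X = X + 2 X^{2}$)
$\left(-84825 + 27366\right) \left(f{\left(580 \right)} + j{\left(-154 \right)}\right) = \left(-84825 + 27366\right) \left(580 \left(1 + 2 \cdot 580\right) + \left(756 + 36 \left(-154\right)\right)\right) = - 57459 \left(580 \left(1 + 1160\right) + \left(756 - 5544\right)\right) = - 57459 \left(580 \cdot 1161 - 4788\right) = - 57459 \left(673380 - 4788\right) = \left(-57459\right) 668592 = -38416627728$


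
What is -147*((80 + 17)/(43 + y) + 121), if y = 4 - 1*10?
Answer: -672378/37 ≈ -18172.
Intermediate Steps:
y = -6 (y = 4 - 10 = -6)
-147*((80 + 17)/(43 + y) + 121) = -147*((80 + 17)/(43 - 6) + 121) = -147*(97/37 + 121) = -147*4574/37 = -672378/37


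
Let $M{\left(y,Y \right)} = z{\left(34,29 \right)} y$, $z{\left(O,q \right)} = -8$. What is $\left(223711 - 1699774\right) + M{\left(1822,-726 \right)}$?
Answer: $-1490639$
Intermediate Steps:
$M{\left(y,Y \right)} = - 8 y$
$\left(223711 - 1699774\right) + M{\left(1822,-726 \right)} = \left(223711 - 1699774\right) - 14576 = -1476063 - 14576 = -1490639$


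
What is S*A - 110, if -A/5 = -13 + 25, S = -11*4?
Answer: 2530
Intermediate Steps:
S = -44
A = -60 (A = -5*(-13 + 25) = -5*12 = -60)
S*A - 110 = -44*(-60) - 110 = 2640 - 110 = 2530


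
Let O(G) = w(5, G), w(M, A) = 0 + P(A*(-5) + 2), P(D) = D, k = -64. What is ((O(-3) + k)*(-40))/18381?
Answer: 1880/18381 ≈ 0.10228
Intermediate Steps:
w(M, A) = 2 - 5*A (w(M, A) = 0 + (A*(-5) + 2) = 0 + (-5*A + 2) = 0 + (2 - 5*A) = 2 - 5*A)
O(G) = 2 - 5*G
((O(-3) + k)*(-40))/18381 = (((2 - 5*(-3)) - 64)*(-40))/18381 = (((2 + 15) - 64)*(-40))*(1/18381) = ((17 - 64)*(-40))*(1/18381) = -47*(-40)*(1/18381) = 1880*(1/18381) = 1880/18381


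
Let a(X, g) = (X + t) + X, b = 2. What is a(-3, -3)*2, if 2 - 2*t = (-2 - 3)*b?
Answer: 0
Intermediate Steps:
t = 6 (t = 1 - (-2 - 3)*2/2 = 1 - (-5)*2/2 = 1 - 1/2*(-10) = 1 + 5 = 6)
a(X, g) = 6 + 2*X (a(X, g) = (X + 6) + X = (6 + X) + X = 6 + 2*X)
a(-3, -3)*2 = (6 + 2*(-3))*2 = (6 - 6)*2 = 0*2 = 0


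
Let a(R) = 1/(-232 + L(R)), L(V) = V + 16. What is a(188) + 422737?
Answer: 11836635/28 ≈ 4.2274e+5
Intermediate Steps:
L(V) = 16 + V
a(R) = 1/(-216 + R) (a(R) = 1/(-232 + (16 + R)) = 1/(-216 + R))
a(188) + 422737 = 1/(-216 + 188) + 422737 = 1/(-28) + 422737 = -1/28 + 422737 = 11836635/28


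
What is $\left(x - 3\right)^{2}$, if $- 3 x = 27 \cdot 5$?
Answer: $2304$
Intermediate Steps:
$x = -45$ ($x = - \frac{27 \cdot 5}{3} = \left(- \frac{1}{3}\right) 135 = -45$)
$\left(x - 3\right)^{2} = \left(-45 - 3\right)^{2} = \left(-48\right)^{2} = 2304$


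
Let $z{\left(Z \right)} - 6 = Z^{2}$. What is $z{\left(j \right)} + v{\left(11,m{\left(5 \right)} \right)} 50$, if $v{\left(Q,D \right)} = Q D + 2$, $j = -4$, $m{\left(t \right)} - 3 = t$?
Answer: $4522$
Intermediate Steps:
$m{\left(t \right)} = 3 + t$
$v{\left(Q,D \right)} = 2 + D Q$ ($v{\left(Q,D \right)} = D Q + 2 = 2 + D Q$)
$z{\left(Z \right)} = 6 + Z^{2}$
$z{\left(j \right)} + v{\left(11,m{\left(5 \right)} \right)} 50 = \left(6 + \left(-4\right)^{2}\right) + \left(2 + \left(3 + 5\right) 11\right) 50 = \left(6 + 16\right) + \left(2 + 8 \cdot 11\right) 50 = 22 + \left(2 + 88\right) 50 = 22 + 90 \cdot 50 = 22 + 4500 = 4522$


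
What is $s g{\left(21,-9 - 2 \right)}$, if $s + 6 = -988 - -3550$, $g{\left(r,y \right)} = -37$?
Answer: $-94572$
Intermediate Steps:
$s = 2556$ ($s = -6 - -2562 = -6 + \left(-988 + 3550\right) = -6 + 2562 = 2556$)
$s g{\left(21,-9 - 2 \right)} = 2556 \left(-37\right) = -94572$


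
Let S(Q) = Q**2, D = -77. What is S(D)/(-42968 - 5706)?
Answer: -5929/48674 ≈ -0.12181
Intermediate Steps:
S(D)/(-42968 - 5706) = (-77)**2/(-42968 - 5706) = 5929/(-48674) = 5929*(-1/48674) = -5929/48674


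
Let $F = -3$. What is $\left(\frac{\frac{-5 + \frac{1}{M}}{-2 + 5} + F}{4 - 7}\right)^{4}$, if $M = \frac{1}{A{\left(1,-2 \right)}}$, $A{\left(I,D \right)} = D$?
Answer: $\frac{65536}{6561} \approx 9.9887$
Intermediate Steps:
$M = - \frac{1}{2}$ ($M = \frac{1}{-2} = - \frac{1}{2} \approx -0.5$)
$\left(\frac{\frac{-5 + \frac{1}{M}}{-2 + 5} + F}{4 - 7}\right)^{4} = \left(\frac{\frac{-5 + \frac{1}{- \frac{1}{2}}}{-2 + 5} - 3}{4 - 7}\right)^{4} = \left(\frac{\frac{-5 - 2}{3} - 3}{-3}\right)^{4} = \left(\left(\left(-7\right) \frac{1}{3} - 3\right) \left(- \frac{1}{3}\right)\right)^{4} = \left(\left(- \frac{7}{3} - 3\right) \left(- \frac{1}{3}\right)\right)^{4} = \left(\left(- \frac{16}{3}\right) \left(- \frac{1}{3}\right)\right)^{4} = \left(\frac{16}{9}\right)^{4} = \frac{65536}{6561}$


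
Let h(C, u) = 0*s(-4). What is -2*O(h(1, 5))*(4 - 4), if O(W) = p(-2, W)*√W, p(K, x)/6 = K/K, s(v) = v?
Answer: 0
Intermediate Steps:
h(C, u) = 0 (h(C, u) = 0*(-4) = 0)
p(K, x) = 6 (p(K, x) = 6*(K/K) = 6*1 = 6)
O(W) = 6*√W
-2*O(h(1, 5))*(4 - 4) = -2*6*√0*(4 - 4) = -2*6*0*0 = -0*0 = -2*0 = 0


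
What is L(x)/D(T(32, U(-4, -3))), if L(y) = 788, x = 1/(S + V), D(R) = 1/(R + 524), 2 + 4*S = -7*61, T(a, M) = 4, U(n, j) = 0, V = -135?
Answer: 416064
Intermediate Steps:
S = -429/4 (S = -½ + (-7*61)/4 = -½ + (¼)*(-427) = -½ - 427/4 = -429/4 ≈ -107.25)
D(R) = 1/(524 + R)
x = -4/969 (x = 1/(-429/4 - 135) = 1/(-969/4) = -4/969 ≈ -0.0041280)
L(x)/D(T(32, U(-4, -3))) = 788/(1/(524 + 4)) = 788/(1/528) = 788*528 = 416064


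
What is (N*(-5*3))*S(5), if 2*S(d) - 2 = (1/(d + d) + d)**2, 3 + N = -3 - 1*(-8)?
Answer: -8403/20 ≈ -420.15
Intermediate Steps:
N = 2 (N = -3 + (-3 - 1*(-8)) = -3 + (-3 + 8) = -3 + 5 = 2)
S(d) = 1 + (d + 1/(2*d))**2/2 (S(d) = 1 + (1/(d + d) + d)**2/2 = 1 + (1/(2*d) + d)**2/2 = 1 + (d + 1/(2*d))**2/2)
(N*(-5*3))*S(5) = (2*(-5*3))*(3/2 + (1/2)*5**2 + (1/8)/5**2) = (2*(-15))*(3/2 + (1/2)*25 + (1/8)*(1/25)) = -30*(3/2 + 25/2 + 1/200) = -30*2801/200 = -8403/20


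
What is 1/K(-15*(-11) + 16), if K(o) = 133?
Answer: 1/133 ≈ 0.0075188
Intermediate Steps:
1/K(-15*(-11) + 16) = 1/133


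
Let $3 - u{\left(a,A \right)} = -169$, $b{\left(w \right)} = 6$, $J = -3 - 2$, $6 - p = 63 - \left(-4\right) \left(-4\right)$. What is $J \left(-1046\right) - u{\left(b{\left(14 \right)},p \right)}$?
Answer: $5058$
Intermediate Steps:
$p = -41$ ($p = 6 - \left(63 - \left(-4\right) \left(-4\right)\right) = 6 - \left(63 - 16\right) = 6 - 47 = -41$)
$J = -5$
$u{\left(a,A \right)} = 172$ ($u{\left(a,A \right)} = 3 - -169 = 3 + 169 = 172$)
$J \left(-1046\right) - u{\left(b{\left(14 \right)},p \right)} = \left(-5\right) \left(-1046\right) - 172 = 5230 - 172 = 5058$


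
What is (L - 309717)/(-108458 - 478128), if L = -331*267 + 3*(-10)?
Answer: 199062/293293 ≈ 0.67871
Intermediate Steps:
L = -88407 (L = -88377 - 30 = -88407)
(L - 309717)/(-108458 - 478128) = (-88407 - 309717)/(-108458 - 478128) = -398124/(-586586) = -398124*(-1/586586) = 199062/293293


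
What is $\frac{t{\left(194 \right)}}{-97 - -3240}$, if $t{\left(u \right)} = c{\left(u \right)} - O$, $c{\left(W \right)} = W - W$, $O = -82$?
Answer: $\frac{82}{3143} \approx 0.02609$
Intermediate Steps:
$c{\left(W \right)} = 0$
$t{\left(u \right)} = 82$ ($t{\left(u \right)} = 0 - -82 = 0 + 82 = 82$)
$\frac{t{\left(194 \right)}}{-97 - -3240} = \frac{82}{-97 - -3240} = \frac{82}{-97 + 3240} = \frac{82}{3143}$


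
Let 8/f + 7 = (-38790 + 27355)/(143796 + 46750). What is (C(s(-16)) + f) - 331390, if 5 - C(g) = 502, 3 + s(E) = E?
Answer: -446474834327/1345257 ≈ -3.3189e+5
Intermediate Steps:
s(E) = -3 + E
C(g) = -497 (C(g) = 5 - 1*502 = 5 - 502 = -497)
f = -1524368/1345257 (f = 8/(-7 + (-38790 + 27355)/(143796 + 46750)) = 8/(-7 - 11435/190546) = 8/(-1345257/190546) = 8*(-190546/1345257) = -1524368/1345257 ≈ -1.1331)
(C(s(-16)) + f) - 331390 = (-497 - 1524368/1345257) - 331390 = -670117097/1345257 - 331390 = -446474834327/1345257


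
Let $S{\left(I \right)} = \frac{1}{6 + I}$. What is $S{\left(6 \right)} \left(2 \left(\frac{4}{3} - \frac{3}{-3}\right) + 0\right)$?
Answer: $\frac{7}{18} \approx 0.38889$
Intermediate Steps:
$S{\left(6 \right)} \left(2 \left(\frac{4}{3} - \frac{3}{-3}\right) + 0\right) = \frac{2 \left(\frac{4}{3} - \frac{3}{-3}\right) + 0}{6 + 6} = \frac{2 \left(4 \cdot \frac{1}{3} - -1\right) + 0}{12} = \frac{2 \left(\frac{4}{3} + 1\right) + 0}{12} = \frac{2 \cdot \frac{7}{3} + 0}{12} = \frac{\frac{14}{3} + 0}{12} = \frac{1}{12} \cdot \frac{14}{3} = \frac{7}{18}$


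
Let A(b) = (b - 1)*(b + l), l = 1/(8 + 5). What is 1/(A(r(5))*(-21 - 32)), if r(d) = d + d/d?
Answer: -13/20935 ≈ -0.00062097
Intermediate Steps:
l = 1/13 ≈ 0.076923
r(d) = 1 + d (r(d) = d + 1 = 1 + d)
A(b) = (-1 + b)*(1/13 + b) (A(b) = (b - 1)*(b + 1/13) = (-1 + b)*(1/13 + b))
1/(A(r(5))*(-21 - 32)) = 1/((-1/13 + (1 + 5)² - 12*(1 + 5)/13)*(-21 - 32)) = 1/((-1/13 + 6² - 12/13*6)*(-53)) = 1/((-1/13 + 36 - 72/13)*(-53)) = 1/((395/13)*(-53)) = 1/(-20935/13) = -13/20935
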